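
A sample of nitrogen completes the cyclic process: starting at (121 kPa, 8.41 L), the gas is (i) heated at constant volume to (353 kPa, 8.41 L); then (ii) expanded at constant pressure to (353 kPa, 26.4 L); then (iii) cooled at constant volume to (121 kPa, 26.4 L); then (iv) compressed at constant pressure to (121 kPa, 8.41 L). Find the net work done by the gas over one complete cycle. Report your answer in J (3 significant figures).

Constant-volume legs do no work.
W(ii) = (353)(26.4 − 8.41) = 6350 J; W(iv) = (121)(8.41 − 26.4) = -2177 J.
W_net = 6350 − 2177 = 4174 J (the clockwise enclosed area).

W_net ≈ 4170 J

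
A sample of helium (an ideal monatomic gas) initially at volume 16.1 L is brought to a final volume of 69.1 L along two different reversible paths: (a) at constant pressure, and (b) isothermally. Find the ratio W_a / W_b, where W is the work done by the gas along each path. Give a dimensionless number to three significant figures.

W_a / W_b ≈ 2.26

Path (a) isobaric: W = P₁(V₂ − V₁) → W_a/(P₁V₁) = 3.292.
Path (b) isothermal: W = P₁V₁ ln(V₂/V₁) → W_b/(P₁V₁) = 1.457.
W_a / W_b = 3.292 / 1.457 = 2.26.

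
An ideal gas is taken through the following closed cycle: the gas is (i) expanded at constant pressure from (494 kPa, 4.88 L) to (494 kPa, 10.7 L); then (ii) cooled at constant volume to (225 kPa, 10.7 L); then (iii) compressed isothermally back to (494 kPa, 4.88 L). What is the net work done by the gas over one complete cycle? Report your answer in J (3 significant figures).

W_net ≈ 985 J

Leg (i): W = PΔV = (494)(10.7 − 4.88) = 2875 J.
Leg (ii): W = 0.
Leg (iii): W = PᵢVᵢ ln(V_f/Vᵢ) = (2408) ln(4.88/10.7) = -1890 J.
W_net = 2875 − 1890 = 985 J.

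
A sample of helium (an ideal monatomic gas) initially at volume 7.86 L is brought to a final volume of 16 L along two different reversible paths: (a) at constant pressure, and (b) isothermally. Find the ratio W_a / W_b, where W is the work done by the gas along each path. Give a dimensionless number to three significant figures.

Path (a) isobaric: W = P₁(V₂ − V₁) → W_a/(P₁V₁) = 1.036.
Path (b) isothermal: W = P₁V₁ ln(V₂/V₁) → W_b/(P₁V₁) = 0.7108.
W_a / W_b = 1.036 / 0.7108 = 1.457.

W_a / W_b ≈ 1.46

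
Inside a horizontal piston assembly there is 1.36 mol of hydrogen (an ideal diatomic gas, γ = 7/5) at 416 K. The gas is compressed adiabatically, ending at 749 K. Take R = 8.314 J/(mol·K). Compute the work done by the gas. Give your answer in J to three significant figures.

Adiabatic ⇒ Q = 0, so W_by = −ΔU = nCᵥ(T₁ − T₂).
Cᵥ = 5R/2 = 20.79 J/(mol·K).
W = (1.36)(20.79)(416 − 749) = -9413 J.

W ≈ -9410 J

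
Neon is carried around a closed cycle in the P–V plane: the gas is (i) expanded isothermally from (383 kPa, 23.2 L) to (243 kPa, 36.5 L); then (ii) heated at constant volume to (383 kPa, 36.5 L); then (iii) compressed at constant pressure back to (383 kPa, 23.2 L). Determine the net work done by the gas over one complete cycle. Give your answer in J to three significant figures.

Leg (i): W = PᵢVᵢ ln(V_f/Vᵢ) = (8886) ln(36.5/23.2) = 4027 J.
Leg (ii): W = 0.
Leg (iii): W = PΔV = (383)(23.2 − 36.5) = -5094 J.
W_net = 4027 − 5094 = -1067 J.

W_net ≈ -1070 J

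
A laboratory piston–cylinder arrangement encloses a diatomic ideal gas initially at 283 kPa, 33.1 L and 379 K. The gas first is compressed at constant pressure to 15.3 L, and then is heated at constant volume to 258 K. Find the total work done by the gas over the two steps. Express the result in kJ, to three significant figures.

Step 1 (isobaric): W = PΔV = (283 kPa)(15.3 − 33.1 L) = -5037 J.
Step 2 (isochoric): W = 0 (constant volume).
W_total = -5037 + 0 = -5037 J.

W_total ≈ -5.04 kJ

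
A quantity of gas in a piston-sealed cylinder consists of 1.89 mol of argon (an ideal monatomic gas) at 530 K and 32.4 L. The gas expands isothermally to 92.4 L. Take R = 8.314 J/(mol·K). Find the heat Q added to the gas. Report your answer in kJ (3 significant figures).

Q ≈ 8.73 kJ

Isothermal ⇒ ΔU = 0, so Q = W = nRT ln(V₂/V₁).
Q = (1.89)(8.314)(530) ln(92.4/32.4) = 8328 × 1.048 = 8728 J.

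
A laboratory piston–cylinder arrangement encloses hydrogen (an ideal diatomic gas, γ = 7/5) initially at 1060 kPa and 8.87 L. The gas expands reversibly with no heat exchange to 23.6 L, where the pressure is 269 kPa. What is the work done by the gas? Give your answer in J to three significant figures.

Adiabatic: W = (P₁V₁ − P₂V₂)/(γ − 1) with γ = 7/5.
P₁V₁ = 9402 J, P₂V₂ = 6348 J.
W = (9402 − 6348) / 0.4 = 7634 J.

W ≈ 7630 J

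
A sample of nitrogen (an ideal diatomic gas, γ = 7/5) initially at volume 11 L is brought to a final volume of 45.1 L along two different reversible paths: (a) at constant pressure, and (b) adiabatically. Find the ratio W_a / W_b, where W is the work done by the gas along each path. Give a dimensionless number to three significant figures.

W_a / W_b ≈ 2.88

Path (a) isobaric: W = P₁(V₂ − V₁) → W_a/(P₁V₁) = 3.1.
Path (b) adiabatic: W = P₁V₁(1 − (V₁/V₂)^(γ−1))/(γ−1) → W_b/(P₁V₁) = 1.078.
W_a / W_b = 3.1 / 1.078 = 2.875.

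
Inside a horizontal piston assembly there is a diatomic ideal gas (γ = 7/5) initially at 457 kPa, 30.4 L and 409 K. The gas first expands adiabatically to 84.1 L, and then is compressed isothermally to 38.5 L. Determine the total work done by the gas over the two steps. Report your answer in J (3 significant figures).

Step 1 (adiabatic): W = (P₁V₁ − P₂V₂)/(γ−1) = (13893 − 9247)/0.4 = 11613 J.
After step 1: P = 110 kPa, V = 84.1 L, T = 272.2 K.
Step 2 (isothermal): W = P₁V₁ ln(V₂/V₁) = (9247) ln(38.5/84.1) = -7225 J.
W_total = 11613 − 7225 = 4388 J.

W_total ≈ 4390 J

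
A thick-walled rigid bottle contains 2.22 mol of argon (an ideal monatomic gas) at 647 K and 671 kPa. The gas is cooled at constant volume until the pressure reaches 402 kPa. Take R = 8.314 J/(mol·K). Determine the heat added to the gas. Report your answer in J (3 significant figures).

Q ≈ -7180 J

Constant volume ⇒ W = 0, so Q = ΔU = nCᵥΔT with Cᵥ = 3R/2 = 12.47 J/(mol·K).
At constant V, T₂/T₁ = P₂/P₁ ⇒ ΔT = T₁(P₂/P₁ − 1) = 647·(402/671 − 1) = -259.4 K.
ΔU = (2.22)(12.47)(-259.4) = -7181 J.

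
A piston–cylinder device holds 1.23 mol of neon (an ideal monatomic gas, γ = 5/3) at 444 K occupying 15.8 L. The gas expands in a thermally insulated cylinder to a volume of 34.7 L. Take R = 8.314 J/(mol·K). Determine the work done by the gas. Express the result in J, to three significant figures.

Adiabatic: TV^(γ−1) = const with γ = 5/3.
T₂ = T₁ (V₁/V₂)^(γ−1) = 444 × (15.8/34.7)^0.667 = 444 × 0.5919 = 262.8 K.
W_by = nCᵥ(T₁ − T₂) = (1.23)(12.47)(444 − 262.8) = 2780 J.

W ≈ 2780 J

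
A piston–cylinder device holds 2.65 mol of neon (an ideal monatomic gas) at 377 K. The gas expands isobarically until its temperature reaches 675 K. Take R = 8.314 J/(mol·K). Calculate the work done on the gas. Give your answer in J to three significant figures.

W ≈ -6570 J

Isobaric: W = P ΔV = nR ΔT.
W = (2.65)(8.314)(675 − 377) = 6566 J.
Work on gas = −W_by = -6566 J.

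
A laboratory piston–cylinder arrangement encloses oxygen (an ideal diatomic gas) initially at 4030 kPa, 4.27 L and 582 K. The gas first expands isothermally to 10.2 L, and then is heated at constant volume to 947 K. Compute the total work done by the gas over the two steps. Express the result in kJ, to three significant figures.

Step 1 (isothermal): W = P₁V₁ ln(V₂/V₁) = (17208) ln(10.2/4.27) = 14984 J.
Step 2 (isochoric): W = 0 (constant volume).
W_total = 14984 + 0 = 14984 J.

W_total ≈ 15.0 kJ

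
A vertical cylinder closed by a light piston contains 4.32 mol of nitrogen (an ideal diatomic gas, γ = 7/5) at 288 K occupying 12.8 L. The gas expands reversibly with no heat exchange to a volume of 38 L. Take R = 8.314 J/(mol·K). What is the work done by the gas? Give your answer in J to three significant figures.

Adiabatic: TV^(γ−1) = const with γ = 7/5.
T₂ = T₁ (V₁/V₂)^(γ−1) = 288 × (12.8/38)^0.4 = 288 × 0.6471 = 186.4 K.
W_by = nCᵥ(T₁ − T₂) = (4.32)(20.79)(288 − 186.4) = 9126 J.

W ≈ 9130 J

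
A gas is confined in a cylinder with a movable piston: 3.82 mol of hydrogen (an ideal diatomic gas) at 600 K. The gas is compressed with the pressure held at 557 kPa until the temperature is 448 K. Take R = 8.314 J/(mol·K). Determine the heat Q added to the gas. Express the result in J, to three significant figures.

Isobaric: W = nRΔT = (3.82)(8.314)(-152) = -4827 J.
ΔU = nCᵥΔT with Cᵥ = 5R/2: ΔU = (3.82)(20.79)(-152) = -12069 J.
Q = ΔU + W = -12069 − 4827 = -16896 J.

Q ≈ -16900 J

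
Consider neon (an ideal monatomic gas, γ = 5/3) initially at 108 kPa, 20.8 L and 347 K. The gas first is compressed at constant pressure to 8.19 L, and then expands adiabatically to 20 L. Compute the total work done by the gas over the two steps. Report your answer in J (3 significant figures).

W_total ≈ -767 J

Step 1 (isobaric): W = PΔV = (108 kPa)(8.19 − 20.8 L) = -1362 J.
After step 1: P = 108 kPa, V = 8.19 L, T = 136.6 K.
Step 2 (adiabatic): W = (P₁V₁ − P₂V₂)/(γ−1) = (884.5 − 487.8)/0.667 = 595.1 J.
W_total = -1362 + 595.1 = -766.7 J.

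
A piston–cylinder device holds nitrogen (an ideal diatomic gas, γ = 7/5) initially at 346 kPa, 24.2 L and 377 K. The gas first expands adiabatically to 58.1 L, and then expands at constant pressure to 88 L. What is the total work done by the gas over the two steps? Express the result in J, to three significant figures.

Step 1 (adiabatic): W = (P₁V₁ − P₂V₂)/(γ−1) = (8373 − 5899)/0.4 = 6187 J.
After step 1: P = 101.5 kPa, V = 58.1 L, T = 265.6 K.
Step 2 (isobaric): W = PΔV = (101.5 kPa)(88 − 58.1 L) = 3036 J.
W_total = 6187 + 3036 = 9222 J.

W_total ≈ 9220 J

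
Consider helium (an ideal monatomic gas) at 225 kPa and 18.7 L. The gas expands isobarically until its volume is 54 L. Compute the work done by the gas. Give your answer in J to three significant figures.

W ≈ 7940 J

Isobaric: W = P ΔV.
W = (225 kPa)(54 − 18.7 L) = (225)(35.3) = 7942 J.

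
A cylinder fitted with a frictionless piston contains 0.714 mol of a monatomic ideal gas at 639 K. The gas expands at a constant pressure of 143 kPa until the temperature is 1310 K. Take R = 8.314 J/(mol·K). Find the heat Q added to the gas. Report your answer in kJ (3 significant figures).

Isobaric: W = nRΔT = (0.714)(8.314)(671) = 3983 J.
ΔU = nCᵥΔT with Cᵥ = 3R/2: ΔU = (0.714)(12.47)(671) = 5975 J.
Q = ΔU + W = 5975 + 3983 = 9958 J.

Q ≈ 9.96 kJ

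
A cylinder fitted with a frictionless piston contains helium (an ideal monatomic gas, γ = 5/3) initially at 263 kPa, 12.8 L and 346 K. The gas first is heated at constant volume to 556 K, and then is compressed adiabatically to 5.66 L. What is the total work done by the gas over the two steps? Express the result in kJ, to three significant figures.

W_total ≈ -5.87 kJ

Step 1 (isochoric): W = 0 (constant volume).
After step 1: P = 422.6 kPa (V unchanged).
Step 2 (adiabatic): W = (P₁V₁ − P₂V₂)/(γ−1) = (5410 − 9320)/0.667 = -5866 J.
W_total = 0 − 5866 = -5866 J.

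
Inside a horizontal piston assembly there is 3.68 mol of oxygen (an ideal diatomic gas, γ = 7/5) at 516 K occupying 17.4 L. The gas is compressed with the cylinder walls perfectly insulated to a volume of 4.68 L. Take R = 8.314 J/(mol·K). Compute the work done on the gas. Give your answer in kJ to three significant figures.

Adiabatic: TV^(γ−1) = const with γ = 7/5.
T₂ = T₁ (V₁/V₂)^(γ−1) = 516 × (17.4/4.68)^0.4 = 516 × 1.691 = 872.5 K.
W_by = nCᵥ(T₁ − T₂) = (3.68)(20.79)(516 − 872.5) = -27269 J.
Work on gas = −W_by = 27269 J.

W ≈ 27.3 kJ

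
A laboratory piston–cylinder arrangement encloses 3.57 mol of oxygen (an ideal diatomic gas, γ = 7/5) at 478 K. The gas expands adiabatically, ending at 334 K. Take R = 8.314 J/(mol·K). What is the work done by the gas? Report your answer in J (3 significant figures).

W ≈ 10700 J

Adiabatic ⇒ Q = 0, so W_by = −ΔU = nCᵥ(T₁ − T₂).
Cᵥ = 5R/2 = 20.79 J/(mol·K).
W = (3.57)(20.79)(478 − 334) = 10685 J.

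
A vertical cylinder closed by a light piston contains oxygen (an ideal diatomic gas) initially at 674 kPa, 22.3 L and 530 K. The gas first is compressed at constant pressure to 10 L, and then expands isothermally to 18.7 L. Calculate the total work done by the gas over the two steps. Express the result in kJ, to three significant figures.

Step 1 (isobaric): W = PΔV = (674 kPa)(10 − 22.3 L) = -8290 J.
After step 1: P = 674 kPa, V = 10 L, T = 237.7 K.
Step 2 (isothermal): W = P₁V₁ ln(V₂/V₁) = (6740) ln(18.7/10) = 4219 J.
W_total = -8290 + 4219 = -4071 J.

W_total ≈ -4.07 kJ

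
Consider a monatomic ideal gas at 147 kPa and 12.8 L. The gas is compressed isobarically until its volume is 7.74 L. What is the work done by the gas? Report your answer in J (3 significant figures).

W ≈ -744 J

Isobaric: W = P ΔV.
W = (147 kPa)(7.74 − 12.8 L) = (147)(-5.06) = -743.8 J.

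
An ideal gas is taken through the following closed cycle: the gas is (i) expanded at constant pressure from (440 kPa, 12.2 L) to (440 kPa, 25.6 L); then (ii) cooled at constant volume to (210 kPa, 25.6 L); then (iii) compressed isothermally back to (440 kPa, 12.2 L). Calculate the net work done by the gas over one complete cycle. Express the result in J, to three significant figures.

Leg (i): W = PΔV = (440)(25.6 − 12.2) = 5896 J.
Leg (ii): W = 0.
Leg (iii): W = PᵢVᵢ ln(V_f/Vᵢ) = (5376) ln(12.2/25.6) = -3984 J.
W_net = 5896 − 3984 = 1912 J.

W_net ≈ 1910 J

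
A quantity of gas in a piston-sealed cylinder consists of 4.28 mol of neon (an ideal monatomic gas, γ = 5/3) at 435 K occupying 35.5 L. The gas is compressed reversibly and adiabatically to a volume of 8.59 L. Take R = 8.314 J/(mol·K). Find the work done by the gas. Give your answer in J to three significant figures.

W ≈ -36600 J

Adiabatic: TV^(γ−1) = const with γ = 5/3.
T₂ = T₁ (V₁/V₂)^(γ−1) = 435 × (35.5/8.59)^0.667 = 435 × 2.575 = 1120 K.
W_by = nCᵥ(T₁ − T₂) = (4.28)(12.47)(435 − 1120) = -36576 J.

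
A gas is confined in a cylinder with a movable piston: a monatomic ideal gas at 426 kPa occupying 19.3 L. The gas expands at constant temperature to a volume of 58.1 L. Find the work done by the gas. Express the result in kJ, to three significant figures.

Isothermal: W = nRT ln(V₂/V₁) = P₁V₁ ln(V₂/V₁).
P₁V₁ = (426 kPa)(19.3 L) = 8222 J.
W = 8222 × ln(58.1/19.3) = 8222 × 1.102
W_by_gas = 9061 J.

W ≈ 9.06 kJ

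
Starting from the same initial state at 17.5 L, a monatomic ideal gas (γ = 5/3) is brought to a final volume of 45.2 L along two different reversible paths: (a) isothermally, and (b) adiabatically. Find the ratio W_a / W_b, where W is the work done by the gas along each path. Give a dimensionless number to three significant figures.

Path (a) isothermal: W = P₁V₁ ln(V₂/V₁) → W_a/(P₁V₁) = 0.9489.
Path (b) adiabatic: W = P₁V₁(1 − (V₁/V₂)^(γ−1))/(γ−1) → W_b/(P₁V₁) = 0.7032.
W_a / W_b = 0.9489 / 0.7032 = 1.349.

W_a / W_b ≈ 1.35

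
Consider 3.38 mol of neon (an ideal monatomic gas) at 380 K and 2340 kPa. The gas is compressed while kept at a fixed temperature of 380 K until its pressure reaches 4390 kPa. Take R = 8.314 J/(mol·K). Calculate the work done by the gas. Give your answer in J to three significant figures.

W ≈ -6720 J

Isothermal process: W = nRT ln(V₂/V₁) = nRT ln(P₁/P₂).
W = (3.38)(8.314)(380) × ln(2340/4390)
  = 10679 × ln(0.533) = 10679 × -0.6292
W_by_gas = -6719 J.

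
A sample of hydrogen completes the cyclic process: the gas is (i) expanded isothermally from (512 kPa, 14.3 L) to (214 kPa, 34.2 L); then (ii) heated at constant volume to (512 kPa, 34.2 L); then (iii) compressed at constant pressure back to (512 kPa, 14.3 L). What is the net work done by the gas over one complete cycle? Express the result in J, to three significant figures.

W_net ≈ -3800 J

Leg (i): W = PᵢVᵢ ln(V_f/Vᵢ) = (7322) ln(34.2/14.3) = 6384 J.
Leg (ii): W = 0.
Leg (iii): W = PΔV = (512)(14.3 − 34.2) = -10189 J.
W_net = 6384 − 10189 = -3805 J.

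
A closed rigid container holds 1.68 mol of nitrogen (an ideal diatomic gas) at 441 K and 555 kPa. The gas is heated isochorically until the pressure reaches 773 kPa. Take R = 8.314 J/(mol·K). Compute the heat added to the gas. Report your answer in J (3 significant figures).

Constant volume ⇒ W = 0, so Q = ΔU = nCᵥΔT with Cᵥ = 5R/2 = 20.79 J/(mol·K).
At constant V, T₂/T₁ = P₂/P₁ ⇒ ΔT = T₁(P₂/P₁ − 1) = 441·(773/555 − 1) = 173.2 K.
ΔU = (1.68)(20.79)(173.2) = 6049 J.

Q ≈ 6050 J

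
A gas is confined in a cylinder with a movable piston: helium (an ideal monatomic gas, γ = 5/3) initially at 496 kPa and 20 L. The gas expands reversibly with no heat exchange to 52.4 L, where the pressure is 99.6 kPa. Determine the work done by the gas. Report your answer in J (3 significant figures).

Adiabatic: W = (P₁V₁ − P₂V₂)/(γ − 1) with γ = 5/3.
P₁V₁ = 9920 J, P₂V₂ = 5219 J.
W = (9920 − 5219) / 0.6667 = 7051 J.

W ≈ 7050 J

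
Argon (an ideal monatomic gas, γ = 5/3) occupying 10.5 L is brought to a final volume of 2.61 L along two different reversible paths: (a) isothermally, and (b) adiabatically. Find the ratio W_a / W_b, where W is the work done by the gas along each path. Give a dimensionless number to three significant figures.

Path (a) isothermal: W = P₁V₁ ln(V₂/V₁) → W_a/(P₁V₁) = -1.392.
Path (b) adiabatic: W = P₁V₁(1 − (V₁/V₂)^(γ−1))/(γ−1) → W_b/(P₁V₁) = -2.294.
W_a / W_b = -1.392 / -2.294 = 0.6068.

W_a / W_b ≈ 0.607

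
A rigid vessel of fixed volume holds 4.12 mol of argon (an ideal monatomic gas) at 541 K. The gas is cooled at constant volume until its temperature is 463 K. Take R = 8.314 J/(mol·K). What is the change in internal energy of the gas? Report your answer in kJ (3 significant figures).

Constant volume ⇒ W = 0, so Q = ΔU = nCᵥΔT with Cᵥ = 3R/2 = 12.47 J/(mol·K).
ΔU = (4.12)(12.47)(463 − 541) = -4008 J.

ΔU ≈ -4.01 kJ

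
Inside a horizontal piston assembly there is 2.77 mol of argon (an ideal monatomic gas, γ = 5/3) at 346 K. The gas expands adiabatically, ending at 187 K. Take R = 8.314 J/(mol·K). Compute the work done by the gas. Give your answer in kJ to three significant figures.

Adiabatic ⇒ Q = 0, so W_by = −ΔU = nCᵥ(T₁ − T₂).
Cᵥ = 3R/2 = 12.47 J/(mol·K).
W = (2.77)(12.47)(346 − 187) = 5493 J.

W ≈ 5.49 kJ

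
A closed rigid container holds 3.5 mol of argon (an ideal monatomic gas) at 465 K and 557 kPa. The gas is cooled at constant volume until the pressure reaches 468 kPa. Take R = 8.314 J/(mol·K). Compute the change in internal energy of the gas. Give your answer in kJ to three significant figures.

Constant volume ⇒ W = 0, so Q = ΔU = nCᵥΔT with Cᵥ = 3R/2 = 12.47 J/(mol·K).
At constant V, T₂/T₁ = P₂/P₁ ⇒ ΔT = T₁(P₂/P₁ − 1) = 465·(468/557 − 1) = -74.3 K.
ΔU = (3.5)(12.47)(-74.3) = -3243 J.

ΔU ≈ -3.24 kJ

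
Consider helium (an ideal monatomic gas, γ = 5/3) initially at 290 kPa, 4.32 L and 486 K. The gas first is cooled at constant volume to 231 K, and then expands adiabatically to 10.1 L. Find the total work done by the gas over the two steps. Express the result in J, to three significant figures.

W_total ≈ 386 J

Step 1 (isochoric): W = 0 (constant volume).
After step 1: P = 137.8 kPa (V unchanged).
Step 2 (adiabatic): W = (P₁V₁ − P₂V₂)/(γ−1) = (595.5 − 338)/0.667 = 386.1 J.
W_total = 0 + 386.1 = 386.1 J.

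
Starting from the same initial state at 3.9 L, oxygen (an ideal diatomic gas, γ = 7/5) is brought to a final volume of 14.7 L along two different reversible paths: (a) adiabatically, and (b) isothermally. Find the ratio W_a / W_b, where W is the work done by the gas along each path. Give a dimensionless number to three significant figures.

W_a / W_b ≈ 0.776

Path (a) adiabatic: W = P₁V₁(1 − (V₁/V₂)^(γ−1))/(γ−1) → W_a/(P₁V₁) = 1.03.
Path (b) isothermal: W = P₁V₁ ln(V₂/V₁) → W_b/(P₁V₁) = 1.327.
W_a / W_b = 1.03 / 1.327 = 0.776.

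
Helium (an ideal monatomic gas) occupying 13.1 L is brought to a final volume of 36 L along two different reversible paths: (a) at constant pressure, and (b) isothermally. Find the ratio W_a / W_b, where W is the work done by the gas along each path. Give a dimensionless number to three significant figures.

W_a / W_b ≈ 1.73

Path (a) isobaric: W = P₁(V₂ − V₁) → W_a/(P₁V₁) = 1.748.
Path (b) isothermal: W = P₁V₁ ln(V₂/V₁) → W_b/(P₁V₁) = 1.011.
W_a / W_b = 1.748 / 1.011 = 1.729.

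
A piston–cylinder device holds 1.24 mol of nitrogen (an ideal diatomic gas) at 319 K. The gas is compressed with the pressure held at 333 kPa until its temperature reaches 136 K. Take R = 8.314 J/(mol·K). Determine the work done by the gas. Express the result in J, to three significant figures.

W ≈ -1890 J

Isobaric: W = P ΔV = nR ΔT.
W = (1.24)(8.314)(136 − 319) = -1887 J.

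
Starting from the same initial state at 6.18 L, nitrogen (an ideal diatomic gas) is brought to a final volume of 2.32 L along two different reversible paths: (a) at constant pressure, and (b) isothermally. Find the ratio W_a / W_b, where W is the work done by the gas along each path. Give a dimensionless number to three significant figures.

Path (a) isobaric: W = P₁(V₂ − V₁) → W_a/(P₁V₁) = -0.6246.
Path (b) isothermal: W = P₁V₁ ln(V₂/V₁) → W_b/(P₁V₁) = -0.9798.
W_a / W_b = -0.6246 / -0.9798 = 0.6375.

W_a / W_b ≈ 0.638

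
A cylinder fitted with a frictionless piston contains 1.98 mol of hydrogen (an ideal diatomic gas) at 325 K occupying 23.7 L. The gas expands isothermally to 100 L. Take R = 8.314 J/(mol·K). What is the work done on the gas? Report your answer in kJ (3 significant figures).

Isothermal: W = nRT ln(V₂/V₁).
W = (1.98)(8.314)(325) × ln(100/23.7)
  = 5350 × 1.44
W_by_gas = 7702 J; work on gas = −W_by = -7702 J.

W ≈ -7.70 kJ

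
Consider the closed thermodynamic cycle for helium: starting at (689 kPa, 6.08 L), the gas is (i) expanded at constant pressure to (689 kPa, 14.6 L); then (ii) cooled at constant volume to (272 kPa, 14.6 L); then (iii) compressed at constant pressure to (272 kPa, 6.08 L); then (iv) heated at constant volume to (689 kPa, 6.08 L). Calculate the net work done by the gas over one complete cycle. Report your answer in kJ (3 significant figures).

Constant-volume legs do no work.
W(i) = (689)(14.6 − 6.08) = 5870 J; W(iii) = (272)(6.08 − 14.6) = -2317 J.
W_net = 5870 − 2317 = 3553 J (the clockwise enclosed area).

W_net ≈ 3.55 kJ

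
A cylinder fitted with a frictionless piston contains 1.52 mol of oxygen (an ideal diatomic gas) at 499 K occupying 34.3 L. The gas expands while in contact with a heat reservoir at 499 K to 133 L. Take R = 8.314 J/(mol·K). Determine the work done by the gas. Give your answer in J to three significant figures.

W ≈ 8550 J

Isothermal: W = nRT ln(V₂/V₁).
W = (1.52)(8.314)(499) × ln(133/34.3)
  = 6306 × 1.355
W_by_gas = 8546 J.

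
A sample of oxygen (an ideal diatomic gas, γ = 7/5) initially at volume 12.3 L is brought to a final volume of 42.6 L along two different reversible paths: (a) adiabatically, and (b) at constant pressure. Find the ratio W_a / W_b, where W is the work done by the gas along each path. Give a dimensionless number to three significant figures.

W_a / W_b ≈ 0.397

Path (a) adiabatic: W = P₁V₁(1 − (V₁/V₂)^(γ−1))/(γ−1) → W_a/(P₁V₁) = 0.979.
Path (b) isobaric: W = P₁(V₂ − V₁) → W_b/(P₁V₁) = 2.463.
W_a / W_b = 0.979 / 2.463 = 0.3974.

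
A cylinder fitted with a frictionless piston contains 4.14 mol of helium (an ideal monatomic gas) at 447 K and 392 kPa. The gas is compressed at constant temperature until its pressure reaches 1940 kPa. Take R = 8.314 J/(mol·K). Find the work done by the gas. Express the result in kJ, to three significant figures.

W ≈ -24.6 kJ

Isothermal process: W = nRT ln(V₂/V₁) = nRT ln(P₁/P₂).
W = (4.14)(8.314)(447) × ln(392/1940)
  = 15386 × ln(0.2021) = 15386 × -1.599
W_by_gas = -24605 J.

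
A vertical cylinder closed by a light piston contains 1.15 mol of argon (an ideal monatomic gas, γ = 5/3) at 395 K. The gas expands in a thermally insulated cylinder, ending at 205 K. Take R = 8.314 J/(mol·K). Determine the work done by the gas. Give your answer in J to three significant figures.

Adiabatic ⇒ Q = 0, so W_by = −ΔU = nCᵥ(T₁ − T₂).
Cᵥ = 3R/2 = 12.47 J/(mol·K).
W = (1.15)(12.47)(395 − 205) = 2725 J.

W ≈ 2720 J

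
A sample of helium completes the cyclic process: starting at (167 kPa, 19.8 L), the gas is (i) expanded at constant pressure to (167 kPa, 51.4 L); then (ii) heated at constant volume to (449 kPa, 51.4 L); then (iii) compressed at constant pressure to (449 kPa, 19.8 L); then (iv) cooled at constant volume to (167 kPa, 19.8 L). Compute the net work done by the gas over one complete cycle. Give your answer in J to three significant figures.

W_net ≈ -8910 J

Constant-volume legs do no work.
W(i) = (167)(51.4 − 19.8) = 5277 J; W(iii) = (449)(19.8 − 51.4) = -14188 J.
W_net = 5277 − 14188 = -8911 J (the counter-clockwise enclosed area).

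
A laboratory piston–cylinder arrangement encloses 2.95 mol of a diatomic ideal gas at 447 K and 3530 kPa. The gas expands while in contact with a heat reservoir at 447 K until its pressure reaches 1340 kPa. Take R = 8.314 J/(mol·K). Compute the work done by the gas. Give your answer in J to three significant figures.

Isothermal process: W = nRT ln(V₂/V₁) = nRT ln(P₁/P₂).
W = (2.95)(8.314)(447) × ln(3530/1340)
  = 10963 × ln(2.634) = 10963 × 0.9686
W_by_gas = 10619 J.

W ≈ 10600 J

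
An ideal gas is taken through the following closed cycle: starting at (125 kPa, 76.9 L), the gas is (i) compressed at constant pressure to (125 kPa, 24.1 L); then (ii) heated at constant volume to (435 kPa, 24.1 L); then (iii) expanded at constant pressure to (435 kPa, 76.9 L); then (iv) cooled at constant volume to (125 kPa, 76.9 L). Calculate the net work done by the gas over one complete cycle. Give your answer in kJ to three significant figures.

W_net ≈ 16.4 kJ

Constant-volume legs do no work.
W(i) = (125)(24.1 − 76.9) = -6600 J; W(iii) = (435)(76.9 − 24.1) = 22968 J.
W_net = -6600 + 22968 = 16368 J (the clockwise enclosed area).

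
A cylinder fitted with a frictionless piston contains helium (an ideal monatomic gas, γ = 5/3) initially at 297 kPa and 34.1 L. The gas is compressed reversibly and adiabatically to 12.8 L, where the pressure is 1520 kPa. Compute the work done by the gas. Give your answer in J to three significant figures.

W ≈ -14000 J

Adiabatic: W = (P₁V₁ − P₂V₂)/(γ − 1) with γ = 5/3.
P₁V₁ = 10128 J, P₂V₂ = 19456 J.
W = (10128 − 19456) / 0.6667 = -13992 J.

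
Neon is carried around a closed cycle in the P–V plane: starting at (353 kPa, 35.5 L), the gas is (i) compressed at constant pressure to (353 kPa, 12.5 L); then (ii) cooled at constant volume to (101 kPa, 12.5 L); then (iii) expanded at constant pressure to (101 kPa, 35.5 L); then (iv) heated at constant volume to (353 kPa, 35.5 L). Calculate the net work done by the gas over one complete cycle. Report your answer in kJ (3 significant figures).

W_net ≈ -5.80 kJ

Constant-volume legs do no work.
W(i) = (353)(12.5 − 35.5) = -8119 J; W(iii) = (101)(35.5 − 12.5) = 2323 J.
W_net = -8119 + 2323 = -5796 J (the counter-clockwise enclosed area).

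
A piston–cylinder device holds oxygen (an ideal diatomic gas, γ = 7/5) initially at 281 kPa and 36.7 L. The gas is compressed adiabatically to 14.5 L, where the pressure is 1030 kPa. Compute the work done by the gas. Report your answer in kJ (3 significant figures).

Adiabatic: W = (P₁V₁ − P₂V₂)/(γ − 1) with γ = 7/5.
P₁V₁ = 10313 J, P₂V₂ = 14935 J.
W = (10313 − 14935) / 0.4 = -11556 J.

W ≈ -11.6 kJ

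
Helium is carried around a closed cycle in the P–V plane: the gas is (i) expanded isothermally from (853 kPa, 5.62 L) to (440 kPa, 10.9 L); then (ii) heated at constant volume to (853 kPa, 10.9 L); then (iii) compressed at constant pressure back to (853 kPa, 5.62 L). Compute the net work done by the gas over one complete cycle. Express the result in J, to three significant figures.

W_net ≈ -1330 J

Leg (i): W = PᵢVᵢ ln(V_f/Vᵢ) = (4794) ln(10.9/5.62) = 3176 J.
Leg (ii): W = 0.
Leg (iii): W = PΔV = (853)(5.62 − 10.9) = -4504 J.
W_net = 3176 − 4504 = -1328 J.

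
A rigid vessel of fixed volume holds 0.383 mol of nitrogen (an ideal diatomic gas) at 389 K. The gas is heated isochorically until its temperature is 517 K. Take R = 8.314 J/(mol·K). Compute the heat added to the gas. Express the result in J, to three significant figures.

Q ≈ 1020 J

Constant volume ⇒ W = 0, so Q = ΔU = nCᵥΔT with Cᵥ = 5R/2 = 20.79 J/(mol·K).
ΔU = (0.383)(20.79)(517 − 389) = 1019 J.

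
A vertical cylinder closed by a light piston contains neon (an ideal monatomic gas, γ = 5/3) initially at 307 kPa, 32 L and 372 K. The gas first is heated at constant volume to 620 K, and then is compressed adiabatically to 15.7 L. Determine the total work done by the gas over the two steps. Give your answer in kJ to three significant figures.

W_total ≈ -14.9 kJ

Step 1 (isochoric): W = 0 (constant volume).
After step 1: P = 511.7 kPa (V unchanged).
Step 2 (adiabatic): W = (P₁V₁ − P₂V₂)/(γ−1) = (16373 − 26321)/0.667 = -14922 J.
W_total = 0 − 14922 = -14922 J.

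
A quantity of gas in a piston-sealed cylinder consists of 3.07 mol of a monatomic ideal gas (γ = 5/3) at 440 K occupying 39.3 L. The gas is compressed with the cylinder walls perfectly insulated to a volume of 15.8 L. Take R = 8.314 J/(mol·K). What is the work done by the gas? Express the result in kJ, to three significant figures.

Adiabatic: TV^(γ−1) = const with γ = 5/3.
T₂ = T₁ (V₁/V₂)^(γ−1) = 440 × (39.3/15.8)^0.667 = 440 × 1.836 = 807.7 K.
W_by = nCᵥ(T₁ − T₂) = (3.07)(12.47)(440 − 807.7) = -14080 J.

W ≈ -14.1 kJ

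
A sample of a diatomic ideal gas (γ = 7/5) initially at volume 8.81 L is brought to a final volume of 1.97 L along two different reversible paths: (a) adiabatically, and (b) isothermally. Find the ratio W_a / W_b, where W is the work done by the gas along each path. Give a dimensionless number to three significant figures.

Path (a) adiabatic: W = P₁V₁(1 − (V₁/V₂)^(γ−1))/(γ−1) → W_a/(P₁V₁) = -2.051.
Path (b) isothermal: W = P₁V₁ ln(V₂/V₁) → W_b/(P₁V₁) = -1.498.
W_a / W_b = -2.051 / -1.498 = 1.37.

W_a / W_b ≈ 1.37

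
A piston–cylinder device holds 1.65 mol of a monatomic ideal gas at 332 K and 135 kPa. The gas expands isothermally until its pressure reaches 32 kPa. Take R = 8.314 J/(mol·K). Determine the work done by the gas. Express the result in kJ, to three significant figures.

Isothermal process: W = nRT ln(V₂/V₁) = nRT ln(P₁/P₂).
W = (1.65)(8.314)(332) × ln(135/32)
  = 4554 × ln(4.219) = 4554 × 1.44
W_by_gas = 6556 J.

W ≈ 6.56 kJ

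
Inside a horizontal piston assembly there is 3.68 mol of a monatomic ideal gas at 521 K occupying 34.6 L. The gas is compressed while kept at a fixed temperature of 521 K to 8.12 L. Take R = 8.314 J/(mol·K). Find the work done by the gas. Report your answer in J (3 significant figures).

Isothermal: W = nRT ln(V₂/V₁).
W = (3.68)(8.314)(521) × ln(8.12/34.6)
  = 15940 × -1.45
W_by_gas = -23106 J.

W ≈ -23100 J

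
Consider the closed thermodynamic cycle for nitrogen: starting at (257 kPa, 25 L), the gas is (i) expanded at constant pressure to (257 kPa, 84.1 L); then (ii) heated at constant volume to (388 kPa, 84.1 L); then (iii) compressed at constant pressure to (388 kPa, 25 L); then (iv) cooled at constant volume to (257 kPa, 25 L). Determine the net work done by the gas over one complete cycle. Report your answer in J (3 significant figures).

W_net ≈ -7740 J

Constant-volume legs do no work.
W(i) = (257)(84.1 − 25) = 15189 J; W(iii) = (388)(25 − 84.1) = -22931 J.
W_net = 15189 − 22931 = -7742 J (the counter-clockwise enclosed area).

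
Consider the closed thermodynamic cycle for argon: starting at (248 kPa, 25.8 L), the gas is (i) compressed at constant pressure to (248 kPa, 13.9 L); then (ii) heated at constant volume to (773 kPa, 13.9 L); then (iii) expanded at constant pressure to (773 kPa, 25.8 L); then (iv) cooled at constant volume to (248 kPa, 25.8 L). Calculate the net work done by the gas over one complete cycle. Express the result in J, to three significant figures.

Constant-volume legs do no work.
W(i) = (248)(13.9 − 25.8) = -2951 J; W(iii) = (773)(25.8 − 13.9) = 9199 J.
W_net = -2951 + 9199 = 6248 J (the clockwise enclosed area).

W_net ≈ 6250 J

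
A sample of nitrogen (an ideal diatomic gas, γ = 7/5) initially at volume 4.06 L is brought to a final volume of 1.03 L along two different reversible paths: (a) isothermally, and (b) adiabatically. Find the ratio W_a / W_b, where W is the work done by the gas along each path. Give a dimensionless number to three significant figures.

Path (a) isothermal: W = P₁V₁ ln(V₂/V₁) → W_a/(P₁V₁) = -1.372.
Path (b) adiabatic: W = P₁V₁(1 − (V₁/V₂)^(γ−1))/(γ−1) → W_b/(P₁V₁) = -1.827.
W_a / W_b = -1.372 / -1.827 = 0.7506.

W_a / W_b ≈ 0.751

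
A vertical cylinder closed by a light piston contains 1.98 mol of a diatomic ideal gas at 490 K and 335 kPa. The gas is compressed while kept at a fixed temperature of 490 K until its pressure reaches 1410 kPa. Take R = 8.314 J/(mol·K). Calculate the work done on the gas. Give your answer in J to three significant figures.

W ≈ 11600 J

Isothermal process: W = nRT ln(V₂/V₁) = nRT ln(P₁/P₂).
W = (1.98)(8.314)(490) × ln(335/1410)
  = 8066 × ln(0.2376) = 8066 × -1.437
W_by_gas = -11593 J; work on gas = −W_by = 11593 J.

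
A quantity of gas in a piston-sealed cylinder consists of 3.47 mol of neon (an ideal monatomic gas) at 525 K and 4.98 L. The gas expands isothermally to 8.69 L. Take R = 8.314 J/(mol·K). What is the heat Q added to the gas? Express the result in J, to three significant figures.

Q ≈ 8430 J

Isothermal ⇒ ΔU = 0, so Q = W = nRT ln(V₂/V₁).
Q = (3.47)(8.314)(525) ln(8.69/4.98) = 15146 × 0.5567 = 8432 J.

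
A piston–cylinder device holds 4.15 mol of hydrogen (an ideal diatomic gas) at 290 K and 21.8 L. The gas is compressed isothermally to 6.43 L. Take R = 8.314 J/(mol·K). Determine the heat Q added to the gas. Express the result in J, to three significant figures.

Isothermal ⇒ ΔU = 0, so Q = W = nRT ln(V₂/V₁).
Q = (4.15)(8.314)(290) ln(6.43/21.8) = 10006 × -1.221 = -12217 J.

Q ≈ -12200 J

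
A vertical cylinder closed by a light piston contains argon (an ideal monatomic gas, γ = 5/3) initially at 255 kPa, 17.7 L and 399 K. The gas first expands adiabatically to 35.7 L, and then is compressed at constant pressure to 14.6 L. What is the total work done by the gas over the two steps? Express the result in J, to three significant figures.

W_total ≈ 858 J

Step 1 (adiabatic): W = (P₁V₁ − P₂V₂)/(γ−1) = (4514 − 2827)/0.667 = 2529 J.
After step 1: P = 79.2 kPa, V = 35.7 L, T = 249.9 K.
Step 2 (isobaric): W = PΔV = (79.2 kPa)(14.6 − 35.7 L) = -1671 J.
W_total = 2529 − 1671 = 858.1 J.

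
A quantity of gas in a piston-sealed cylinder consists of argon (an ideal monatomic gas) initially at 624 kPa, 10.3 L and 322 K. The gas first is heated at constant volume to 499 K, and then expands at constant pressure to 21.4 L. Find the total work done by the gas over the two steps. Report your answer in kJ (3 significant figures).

W_total ≈ 10.7 kJ

Step 1 (isochoric): W = 0 (constant volume).
After step 1: P = 967 kPa (V unchanged).
Step 2 (isobaric): W = PΔV = (967 kPa)(21.4 − 10.3 L) = 10734 J.
W_total = 0 + 10734 = 10734 J.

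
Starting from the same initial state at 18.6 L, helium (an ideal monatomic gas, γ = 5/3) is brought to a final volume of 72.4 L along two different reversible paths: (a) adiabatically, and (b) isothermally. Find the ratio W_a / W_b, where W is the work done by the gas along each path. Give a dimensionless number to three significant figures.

W_a / W_b ≈ 0.658

Path (a) adiabatic: W = P₁V₁(1 − (V₁/V₂)^(γ−1))/(γ−1) → W_a/(P₁V₁) = 0.8938.
Path (b) isothermal: W = P₁V₁ ln(V₂/V₁) → W_b/(P₁V₁) = 1.359.
W_a / W_b = 0.8938 / 1.359 = 0.6577.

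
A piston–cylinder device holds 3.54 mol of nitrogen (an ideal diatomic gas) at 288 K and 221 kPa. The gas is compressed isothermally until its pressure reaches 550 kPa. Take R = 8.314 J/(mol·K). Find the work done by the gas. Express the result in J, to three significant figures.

W ≈ -7730 J

Isothermal process: W = nRT ln(V₂/V₁) = nRT ln(P₁/P₂).
W = (3.54)(8.314)(288) × ln(221/550)
  = 8476 × ln(0.4018) = 8476 × -0.9118
W_by_gas = -7728 J.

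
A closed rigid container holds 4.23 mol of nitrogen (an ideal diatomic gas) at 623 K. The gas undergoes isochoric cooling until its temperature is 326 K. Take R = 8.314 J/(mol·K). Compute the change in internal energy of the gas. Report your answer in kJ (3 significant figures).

ΔU ≈ -26.1 kJ

Constant volume ⇒ W = 0, so Q = ΔU = nCᵥΔT with Cᵥ = 5R/2 = 20.79 J/(mol·K).
ΔU = (4.23)(20.79)(326 − 623) = -26112 J.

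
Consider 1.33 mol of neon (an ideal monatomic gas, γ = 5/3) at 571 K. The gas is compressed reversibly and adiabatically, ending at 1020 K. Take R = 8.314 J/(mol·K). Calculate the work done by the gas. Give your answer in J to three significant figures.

Adiabatic ⇒ Q = 0, so W_by = −ΔU = nCᵥ(T₁ − T₂).
Cᵥ = 3R/2 = 12.47 J/(mol·K).
W = (1.33)(12.47)(571 − 1020) = -7447 J.

W ≈ -7450 J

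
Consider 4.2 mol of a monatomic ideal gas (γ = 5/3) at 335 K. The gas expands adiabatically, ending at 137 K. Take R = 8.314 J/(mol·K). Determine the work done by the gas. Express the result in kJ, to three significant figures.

W ≈ 10.4 kJ

Adiabatic ⇒ Q = 0, so W_by = −ΔU = nCᵥ(T₁ − T₂).
Cᵥ = 3R/2 = 12.47 J/(mol·K).
W = (4.2)(12.47)(335 − 137) = 10371 J.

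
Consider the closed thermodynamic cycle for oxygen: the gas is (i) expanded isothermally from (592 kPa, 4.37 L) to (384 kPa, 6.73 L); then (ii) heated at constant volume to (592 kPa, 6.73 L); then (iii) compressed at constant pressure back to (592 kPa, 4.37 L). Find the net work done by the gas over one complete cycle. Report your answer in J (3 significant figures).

Leg (i): W = PᵢVᵢ ln(V_f/Vᵢ) = (2587) ln(6.73/4.37) = 1117 J.
Leg (ii): W = 0.
Leg (iii): W = PΔV = (592)(4.37 − 6.73) = -1397 J.
W_net = 1117 − 1397 = -280 J.

W_net ≈ -280 J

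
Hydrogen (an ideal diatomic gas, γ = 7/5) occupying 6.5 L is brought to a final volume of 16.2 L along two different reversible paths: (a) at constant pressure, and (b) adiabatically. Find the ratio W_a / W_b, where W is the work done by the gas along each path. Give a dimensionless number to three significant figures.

Path (a) isobaric: W = P₁(V₂ − V₁) → W_a/(P₁V₁) = 1.492.
Path (b) adiabatic: W = P₁V₁(1 − (V₁/V₂)^(γ−1))/(γ−1) → W_b/(P₁V₁) = 0.765.
W_a / W_b = 1.492 / 0.765 = 1.951.

W_a / W_b ≈ 1.95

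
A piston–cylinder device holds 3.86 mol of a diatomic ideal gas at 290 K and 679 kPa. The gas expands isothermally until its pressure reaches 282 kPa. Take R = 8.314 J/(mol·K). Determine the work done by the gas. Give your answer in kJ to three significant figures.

W ≈ 8.18 kJ

Isothermal process: W = nRT ln(V₂/V₁) = nRT ln(P₁/P₂).
W = (3.86)(8.314)(290) × ln(679/282)
  = 9307 × ln(2.408) = 9307 × 0.8787
W_by_gas = 8178 J.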